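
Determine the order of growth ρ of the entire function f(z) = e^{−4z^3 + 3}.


|e^{−4z^3 + 3}| = e^{Re(-4·z^3) + 3} ≤ e^{4|z|^3 + 3} = e^{4r^3 + 3} on |z| = r, so ρ ≤ 3. Choosing z on |z|=r so that -4·z^3 is real positive (always possible by picking arg z appropriately) gives |f(z)| = e^{4r^3 + 3}, matching the bound. The additive constant 3 does not affect log log M(r) ~ 3·log r. Hence ρ = 3.
Therefore ρ = 3.

Order ρ = 3.


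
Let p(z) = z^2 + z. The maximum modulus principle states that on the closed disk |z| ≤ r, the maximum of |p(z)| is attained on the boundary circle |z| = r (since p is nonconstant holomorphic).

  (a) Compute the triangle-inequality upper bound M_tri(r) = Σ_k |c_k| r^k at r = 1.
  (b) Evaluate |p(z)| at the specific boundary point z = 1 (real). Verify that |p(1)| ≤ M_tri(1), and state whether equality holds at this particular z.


Coefficients: c_0 = 0, c_1 = 1, c_2 = 1. Radius r = 1.
Part (a). Triangle bound: M_tri(r) = Σ_k |c_k| r^k
  = |0|·1^0 + |1|·1^1 + |1|·1^2
  = 0 + 1 + 1 = 2.
This bounds M(r) := max_{|z|=r} |p(z)| from above; equality holds iff all terms c_k z^k can be made to align in phase at a single z on |z|=r.
Part (b). At z = 1 (real, on the circle |z| = r):
  p(1) = (0)·1^0 + (1)·1^1 + (1)·1^2 = 2.
  |p(1)| = 2.
Since all nonzero coefficients share the same sign, |p(1)| = 2 = M_tri(1); the triangle bound is attained at z = 1, so in fact M(r) = 2.

M_tri(1) = 2; |p(1)| = 2; equality at z=1: yes.


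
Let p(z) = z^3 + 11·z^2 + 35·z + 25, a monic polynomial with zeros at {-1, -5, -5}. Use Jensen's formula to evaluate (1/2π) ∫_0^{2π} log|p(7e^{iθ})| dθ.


Zeros: -5, -5, -1; r = 7.
Inside |z| < r: -5, -5, -1. Outside (|z| ≥ r): ∅.
p(0) = 25, so log|p(0)| = log(25) = 3.2189.
Apply Jensen: I(r) = log|p(0)| + Σ_k log(r/|z_k|), summed over zeros inside |z| < r.
  log(r/|z_k|) for z_k = -1: log(7/1) = 1.9459
  log(r/|z_k|) for z_k = -5: log(7/5) = 0.3365
  log(r/|z_k|) for z_k = -5: log(7/5) = 0.3365
Sum over inside zeros: 2.6189.
I(r) = log|p(0)| + (inside sum) = 3.2189 + 2.6189 = 5.8377.
Closed form (all zeros inside, monic): I(r) = n·log(r) = 3·log(7) = 5.8377. ✓

I(r) ≈ 5.8377.


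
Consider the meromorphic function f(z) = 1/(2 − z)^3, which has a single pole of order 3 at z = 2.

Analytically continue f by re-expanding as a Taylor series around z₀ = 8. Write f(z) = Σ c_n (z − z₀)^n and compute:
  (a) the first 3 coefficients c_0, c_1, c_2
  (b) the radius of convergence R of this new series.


Let w = z − z₀, so z = z₀ + w.
Then 2 − z = 2 − (z₀ + w) = (2 − z₀) − w = -6 − w.
f(z) = 1/(-6 − w)^3 = (1/(-6)^3) · (1 − w/(-6))^{−3}.
By the binomial series (1−u)^{−3} = Σ_{n≥0} C(n+2, 2) u^n for |u|<1, with u = w/(-6):
  c_n = C(n+2, 2) / (-6)^(n+3).
  c_0 = 1/(-6)^3 = -1/216.
  c_1 = 3/(-6)^4 = 1/432.
  c_2 = 6/(-6)^5 = -1/1296.
The series is valid for |w/d| < 1, i.e. |z − z₀| < |d|.
Radius of convergence: R = |2 − z₀| = |-6| = 6 (distance from z₀ to the singularity z = 2).

c_0 = -1/216, c_1 = 1/432, c_2 = -1/1296; R = 6.


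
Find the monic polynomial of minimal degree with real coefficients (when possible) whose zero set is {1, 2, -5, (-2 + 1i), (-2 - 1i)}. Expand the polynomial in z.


The polynomial is p(z) = ∏_{α ∈ S} (z − α), where S = {1, 2, -5, (-2 + 1i), (-2 - 1i)}.
Expanding the product yields: p(z) = z^5 + 6·z^4 -32·z^2 -25·z + 50.
Note conjugate pairs combine to real quadratics: (z − (-2+1i))(z − (-2−1i)) = z² + 4z + 5.
The resulting polynomial has degree 5 and real coefficients as required.

p(z) = z^5 + 6·z^4 -32·z^2 -25·z + 50.


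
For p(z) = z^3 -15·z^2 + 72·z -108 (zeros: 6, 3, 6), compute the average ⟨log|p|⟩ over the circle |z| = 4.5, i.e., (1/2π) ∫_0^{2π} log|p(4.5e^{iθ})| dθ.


Zeros: 3, 6, 6; r = 4.5.
Inside |z| < r: 3. Outside (|z| ≥ r): 6, 6.
p(0) = -108, so log|p(0)| = log(108) = 4.6821.
Apply Jensen: I(r) = log|p(0)| + Σ_k log(r/|z_k|), summed over zeros inside |z| < r.
  log(r/|z_k|) for z_k = 3: log(4.5/3) = 0.4055
  Outside zeros (6, 6) contribute nothing to the Jensen sum.
Sum over inside zeros: 0.4055.
I(r) = log|p(0)| + (inside sum) = 4.6821 + 0.4055 = 5.0876.
Note: since some zeros are outside |z| ≤ r, the simplified n·log(r) form does NOT apply — only the inside zeros contribute.

I(r) ≈ 5.0876.


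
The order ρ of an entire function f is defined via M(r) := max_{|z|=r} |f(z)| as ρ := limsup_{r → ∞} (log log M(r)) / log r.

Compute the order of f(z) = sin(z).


sin(w) is a linear combination of e^{iw} and e^{−iw} (or e^w, e^{−w} in the hyperbolic case), so |sin(w)| ≤ e^{|w|}. With w = z, |w| ≤ 1|z| + 0 = 1r + 0 on |z| = r, giving M(r) ≤ e^{1r + 0}, so ρ ≤ 1. On a suitable ray (z = it for sin/cos; z = t for sinh/cosh, t real → ∞), |sin(z)| grows like e^{1|t|}/2, so ρ ≥ 1. Hence ρ = 1.
Therefore ρ = 1.

Order ρ = 1.


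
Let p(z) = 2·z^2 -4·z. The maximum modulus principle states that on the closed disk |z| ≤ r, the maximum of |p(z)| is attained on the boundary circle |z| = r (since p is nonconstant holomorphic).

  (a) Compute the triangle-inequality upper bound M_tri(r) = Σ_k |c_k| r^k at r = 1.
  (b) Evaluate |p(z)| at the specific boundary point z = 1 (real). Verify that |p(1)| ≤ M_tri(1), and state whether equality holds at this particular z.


Coefficients: c_0 = 0, c_1 = -4, c_2 = 2. Radius r = 1.
Part (a). Triangle bound: M_tri(r) = Σ_k |c_k| r^k
  = |0|·1^0 + |-4|·1^1 + |2|·1^2
  = 0 + 4 + 2 = 6.
This bounds M(r) := max_{|z|=r} |p(z)| from above; equality holds iff all terms c_k z^k can be made to align in phase at a single z on |z|=r.
Part (b). At z = 1 (real, on the circle |z| = r):
  p(1) = (0)·1^0 + (-4)·1^1 + (2)·1^2 = -2.
  |p(1)| = 2.
Check: |p(1)| = 2 ≤ 6 = M_tri(1). ✓ Equality does not hold at z = 1 (the coefficients have mixed signs, so the terms do not all align in phase there).

M_tri(1) = 6; |p(1)| = 2; equality at z=1: no.


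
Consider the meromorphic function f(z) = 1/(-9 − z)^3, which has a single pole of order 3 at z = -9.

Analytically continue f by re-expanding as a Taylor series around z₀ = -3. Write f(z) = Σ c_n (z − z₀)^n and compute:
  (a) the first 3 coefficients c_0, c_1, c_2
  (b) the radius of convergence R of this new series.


Let w = z − z₀, so z = z₀ + w.
Then -9 − z = -9 − (z₀ + w) = (-9 − z₀) − w = -6 − w.
f(z) = 1/(-6 − w)^3 = (1/(-6)^3) · (1 − w/(-6))^{−3}.
By the binomial series (1−u)^{−3} = Σ_{n≥0} C(n+2, 2) u^n for |u|<1, with u = w/(-6):
  c_n = C(n+2, 2) / (-6)^(n+3).
  c_0 = 1/(-6)^3 = -1/216.
  c_1 = 3/(-6)^4 = 1/432.
  c_2 = 6/(-6)^5 = -1/1296.
The series is valid for |w/d| < 1, i.e. |z − z₀| < |d|.
Radius of convergence: R = |-9 − z₀| = |-6| = 6 (distance from z₀ to the singularity z = -9).

c_0 = -1/216, c_1 = 1/432, c_2 = -1/1296; R = 6.


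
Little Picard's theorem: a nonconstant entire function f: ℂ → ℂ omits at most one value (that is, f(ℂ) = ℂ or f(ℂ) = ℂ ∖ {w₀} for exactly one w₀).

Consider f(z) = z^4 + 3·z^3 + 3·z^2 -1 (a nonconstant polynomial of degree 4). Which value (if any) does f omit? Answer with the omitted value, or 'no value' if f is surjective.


Little Picard bounds the complement of f(ℂ) to at most one point.
For every w ∈ ℂ, the equation p(z) − w = 0 is a nonconstant polynomial in z and hence has at least one root by the fundamental theorem of algebra. So p is surjective onto ℂ, omitting no value.

Omitted value: no value.


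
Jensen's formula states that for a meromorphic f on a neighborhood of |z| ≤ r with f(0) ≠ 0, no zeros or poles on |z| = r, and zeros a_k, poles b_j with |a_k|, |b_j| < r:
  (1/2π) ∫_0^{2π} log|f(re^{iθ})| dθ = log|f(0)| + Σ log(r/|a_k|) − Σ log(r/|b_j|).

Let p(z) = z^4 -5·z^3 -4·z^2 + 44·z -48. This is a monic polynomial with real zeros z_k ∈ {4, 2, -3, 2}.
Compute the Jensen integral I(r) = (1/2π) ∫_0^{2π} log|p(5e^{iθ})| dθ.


Zeros: -3, 2, 2, 4; r = 5.
Inside |z| < r: -3, 2, 2, 4. Outside (|z| ≥ r): ∅.
p(0) = -48, so log|p(0)| = log(48) = 3.8712.
Apply Jensen: I(r) = log|p(0)| + Σ_k log(r/|z_k|), summed over zeros inside |z| < r.
  log(r/|z_k|) for z_k = 4: log(5/4) = 0.2231
  log(r/|z_k|) for z_k = 2: log(5/2) = 0.9163
  log(r/|z_k|) for z_k = -3: log(5/3) = 0.5108
  log(r/|z_k|) for z_k = 2: log(5/2) = 0.9163
Sum over inside zeros: 2.5666.
I(r) = log|p(0)| + (inside sum) = 3.8712 + 2.5666 = 6.4378.
Closed form (all zeros inside, monic): I(r) = n·log(r) = 4·log(5) = 6.4378. ✓

I(r) ≈ 6.4378.


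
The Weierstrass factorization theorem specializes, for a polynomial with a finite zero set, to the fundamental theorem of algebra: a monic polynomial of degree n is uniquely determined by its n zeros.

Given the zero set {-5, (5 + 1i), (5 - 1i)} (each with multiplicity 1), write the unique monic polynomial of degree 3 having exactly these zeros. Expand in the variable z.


The polynomial is p(z) = ∏_{α ∈ S} (z − α), where S = {-5, (5 + 1i), (5 - 1i)}.
Expanding the product yields: p(z) = z^3 -5·z^2 -24·z + 130.
Note conjugate pairs combine to real quadratics: (z − (5+1i))(z − (5−1i)) = z² − 10z + 26.
The resulting polynomial has degree 3 and real coefficients as required.

p(z) = z^3 -5·z^2 -24·z + 130.


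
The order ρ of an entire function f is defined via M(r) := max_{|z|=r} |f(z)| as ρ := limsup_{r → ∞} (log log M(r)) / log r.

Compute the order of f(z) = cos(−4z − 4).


cos(w) is a linear combination of e^{iw} and e^{−iw} (or e^w, e^{−w} in the hyperbolic case), so |cos(w)| ≤ e^{|w|}. With w = −4z − 4, |w| ≤ 4|z| + 4 = 4r + 4 on |z| = r, giving M(r) ≤ e^{4r + 4}, so ρ ≤ 1. On a suitable ray (z = it for sin/cos; z = t for sinh/cosh, t real → ∞), |cos(−4z − 4)| grows like e^{4|t|}/2, so ρ ≥ 1. Hence ρ = 1.
Therefore ρ = 1.

Order ρ = 1.


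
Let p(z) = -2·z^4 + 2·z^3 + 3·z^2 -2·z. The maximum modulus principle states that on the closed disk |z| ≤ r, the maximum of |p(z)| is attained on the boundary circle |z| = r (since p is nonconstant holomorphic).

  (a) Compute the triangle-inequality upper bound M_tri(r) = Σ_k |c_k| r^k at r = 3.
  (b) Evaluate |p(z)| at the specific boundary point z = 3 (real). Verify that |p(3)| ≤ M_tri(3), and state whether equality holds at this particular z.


Coefficients: c_0 = 0, c_1 = -2, c_2 = 3, c_3 = 2, c_4 = -2. Radius r = 3.
Part (a). Triangle bound: M_tri(r) = Σ_k |c_k| r^k
  = |0|·3^0 + |-2|·3^1 + |3|·3^2 + |2|·3^3 + |-2|·3^4
  = 0 + 6 + 27 + 54 + 162 = 249.
This bounds M(r) := max_{|z|=r} |p(z)| from above; equality holds iff all terms c_k z^k can be made to align in phase at a single z on |z|=r.
Part (b). At z = 3 (real, on the circle |z| = r):
  p(3) = (0)·3^0 + (-2)·3^1 + (3)·3^2 + (2)·3^3 + (-2)·3^4 = -87.
  |p(3)| = 87.
Check: |p(3)| = 87 ≤ 249 = M_tri(3). ✓ Equality does not hold at z = 3 (the coefficients have mixed signs, so the terms do not all align in phase there).

M_tri(3) = 249; |p(3)| = 87; equality at z=3: no.


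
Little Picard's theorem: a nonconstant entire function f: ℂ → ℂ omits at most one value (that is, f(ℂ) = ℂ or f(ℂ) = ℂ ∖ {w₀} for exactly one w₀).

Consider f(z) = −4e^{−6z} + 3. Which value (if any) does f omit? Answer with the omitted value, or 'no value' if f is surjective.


Little Picard bounds the complement of f(ℂ) to at most one point.
e^{−6z} is never zero on ℂ, so -4·e^{−6z} takes every value in ℂ ∖ {0}. Adding 3 shifts the range to ℂ ∖ {3}. Thus f omits exactly the value 3.

Omitted value: 3.


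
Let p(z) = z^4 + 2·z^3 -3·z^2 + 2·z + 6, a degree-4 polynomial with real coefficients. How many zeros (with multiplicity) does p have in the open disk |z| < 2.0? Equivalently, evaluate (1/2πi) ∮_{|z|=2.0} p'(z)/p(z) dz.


The zeros of p are: -1, -3, (1 + 1i), (1 - 1i).
Their magnitudes are: 1, 3, 1.414, 1.414.
Zeros with |z| < R = 2.0: -1, (1 + 1i), (1 - 1i).
Count = 3.
By the argument principle, (1/2πi) ∮_{|z|=R} p'(z)/p(z) dz equals exactly this count.

Number of zeros inside |z| < 2.0: 3.


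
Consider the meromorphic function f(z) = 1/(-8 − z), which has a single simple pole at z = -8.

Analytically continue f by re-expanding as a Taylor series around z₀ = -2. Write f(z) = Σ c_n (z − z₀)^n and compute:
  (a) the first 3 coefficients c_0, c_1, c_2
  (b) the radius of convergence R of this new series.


Let w = z − z₀, so z = z₀ + w.
Then -8 − z = -8 − (z₀ + w) = (-8 − z₀) − w = -6 − w.
f(z) = 1/(-6 − w) = (1/(-6)) · 1/(1 − w/(-6)) = Σ_{n≥0} w^n / (-6)^(n+1).
So c_n = 1/(-6)^(n+1):
  c_0 = 1/(-6)^1 = -1/6.
  c_1 = 1/(-6)^2 = 1/36.
  c_2 = 1/(-6)^3 = -1/216.
The series is valid for |w/d| < 1, i.e. |z − z₀| < |d|.
Radius of convergence: R = |-8 − z₀| = |-6| = 6 (distance from z₀ to the singularity z = -8).

c_0 = -1/6, c_1 = 1/36, c_2 = -1/216; R = 6.


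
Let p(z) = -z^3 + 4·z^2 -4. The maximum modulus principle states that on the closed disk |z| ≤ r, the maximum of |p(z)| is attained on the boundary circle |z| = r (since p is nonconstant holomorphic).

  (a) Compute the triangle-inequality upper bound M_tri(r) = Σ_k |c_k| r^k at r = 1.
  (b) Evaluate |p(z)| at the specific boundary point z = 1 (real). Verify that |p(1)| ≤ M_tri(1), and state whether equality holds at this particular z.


Coefficients: c_0 = -4, c_1 = 0, c_2 = 4, c_3 = -1. Radius r = 1.
Part (a). Triangle bound: M_tri(r) = Σ_k |c_k| r^k
  = |-4|·1^0 + |0|·1^1 + |4|·1^2 + |-1|·1^3
  = 4 + 0 + 4 + 1 = 9.
This bounds M(r) := max_{|z|=r} |p(z)| from above; equality holds iff all terms c_k z^k can be made to align in phase at a single z on |z|=r.
Part (b). At z = 1 (real, on the circle |z| = r):
  p(1) = (-4)·1^0 + (0)·1^1 + (4)·1^2 + (-1)·1^3 = -1.
  |p(1)| = 1.
Check: |p(1)| = 1 ≤ 9 = M_tri(1). ✓ Equality does not hold at z = 1 (the coefficients have mixed signs, so the terms do not all align in phase there).

M_tri(1) = 9; |p(1)| = 1; equality at z=1: no.


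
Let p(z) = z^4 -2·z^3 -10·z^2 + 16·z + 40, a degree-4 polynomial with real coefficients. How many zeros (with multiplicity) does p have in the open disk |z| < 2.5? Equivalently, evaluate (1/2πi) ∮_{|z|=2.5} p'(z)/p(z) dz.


The zeros of p are: -2, -2, (3 + 1i), (3 - 1i).
Their magnitudes are: 2, 2, 3.162, 3.162.
Zeros with |z| < R = 2.5: -2, -2.
Count = 2.
By the argument principle, (1/2πi) ∮_{|z|=R} p'(z)/p(z) dz equals exactly this count.

Number of zeros inside |z| < 2.5: 2.


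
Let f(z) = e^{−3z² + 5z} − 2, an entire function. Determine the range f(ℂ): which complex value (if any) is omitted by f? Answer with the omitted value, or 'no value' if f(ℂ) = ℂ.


Little Picard bounds the complement of f(ℂ) to at most one point.
The exponent g(z) = −3z² + 5z is a nonconstant polynomial, hence surjective onto ℂ. So e^{g(z)} takes every value in {e^w : w ∈ ℂ} = ℂ ∖ {0}. Adding -2 shifts the range to ℂ ∖ {-2}. f omits exactly -2.

Omitted value: -2.


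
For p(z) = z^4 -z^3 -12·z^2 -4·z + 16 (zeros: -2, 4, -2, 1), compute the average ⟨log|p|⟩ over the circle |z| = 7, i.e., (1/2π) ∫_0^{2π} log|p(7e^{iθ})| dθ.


Zeros: -2, -2, 1, 4; r = 7.
Inside |z| < r: -2, -2, 1, 4. Outside (|z| ≥ r): ∅.
p(0) = 16, so log|p(0)| = log(16) = 2.7726.
Apply Jensen: I(r) = log|p(0)| + Σ_k log(r/|z_k|), summed over zeros inside |z| < r.
  log(r/|z_k|) for z_k = -2: log(7/2) = 1.2528
  log(r/|z_k|) for z_k = 4: log(7/4) = 0.5596
  log(r/|z_k|) for z_k = -2: log(7/2) = 1.2528
  log(r/|z_k|) for z_k = 1: log(7/1) = 1.9459
Sum over inside zeros: 5.0111.
I(r) = log|p(0)| + (inside sum) = 2.7726 + 5.0111 = 7.7836.
Closed form (all zeros inside, monic): I(r) = n·log(r) = 4·log(7) = 7.7836. ✓

I(r) ≈ 7.7836.


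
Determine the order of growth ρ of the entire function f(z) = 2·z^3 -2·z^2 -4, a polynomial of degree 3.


|f(z)| ≤ Σ|c_k|·r^k = O(r^3) as r → ∞. Polynomial growth is O(e^{r^ε}) for every ε > 0 (since r^3/e^{r^ε} → 0), so ρ ≤ ε for all ε > 0, i.e. ρ = 0. Every nonconstant polynomial has order 0.
Therefore ρ = 0.

Order ρ = 0.


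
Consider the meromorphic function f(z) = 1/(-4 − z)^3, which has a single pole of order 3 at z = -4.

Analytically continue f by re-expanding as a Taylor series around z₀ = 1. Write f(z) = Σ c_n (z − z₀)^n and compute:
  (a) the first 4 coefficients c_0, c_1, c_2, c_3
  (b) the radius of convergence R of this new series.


Let w = z − z₀, so z = z₀ + w.
Then -4 − z = -4 − (z₀ + w) = (-4 − z₀) − w = -5 − w.
f(z) = 1/(-5 − w)^3 = (1/(-5)^3) · (1 − w/(-5))^{−3}.
By the binomial series (1−u)^{−3} = Σ_{n≥0} C(n+2, 2) u^n for |u|<1, with u = w/(-5):
  c_n = C(n+2, 2) / (-5)^(n+3).
  c_0 = 1/(-5)^3 = -1/125.
  c_1 = 3/(-5)^4 = 3/625.
  c_2 = 6/(-5)^5 = -6/3125.
  c_3 = 10/(-5)^6 = 2/3125.
The series is valid for |w/d| < 1, i.e. |z − z₀| < |d|.
Radius of convergence: R = |-4 − z₀| = |-5| = 5 (distance from z₀ to the singularity z = -4).

c_0 = -1/125, c_1 = 3/625, c_2 = -6/3125, c_3 = 2/3125; R = 5.


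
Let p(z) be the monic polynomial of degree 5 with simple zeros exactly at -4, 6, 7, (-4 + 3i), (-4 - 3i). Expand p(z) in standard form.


The polynomial is p(z) = ∏_{α ∈ S} (z − α), where S = {-4, 6, 7, (-4 + 3i), (-4 - 3i)}.
Expanding the product yields: p(z) = z^5 -z^4 -57·z^3 -137·z^2 + 1094·z + 4200.
Note conjugate pairs combine to real quadratics: (z − (-4+3i))(z − (-4−3i)) = z² + 8z + 25.
The resulting polynomial has degree 5 and real coefficients as required.

p(z) = z^5 -z^4 -57·z^3 -137·z^2 + 1094·z + 4200.


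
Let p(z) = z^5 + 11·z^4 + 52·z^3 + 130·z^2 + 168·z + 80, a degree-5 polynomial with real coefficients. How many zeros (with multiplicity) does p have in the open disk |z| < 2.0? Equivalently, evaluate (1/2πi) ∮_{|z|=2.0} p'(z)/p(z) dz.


The zeros of p are: (-2 + 2i), (-2 - 2i), -1, (-3 + 1i), (-3 - 1i).
Their magnitudes are: 2.828, 2.828, 1, 3.162, 3.162.
Zeros with |z| < R = 2.0: -1.
Count = 1.
By the argument principle, (1/2πi) ∮_{|z|=R} p'(z)/p(z) dz equals exactly this count.

Number of zeros inside |z| < 2.0: 1.


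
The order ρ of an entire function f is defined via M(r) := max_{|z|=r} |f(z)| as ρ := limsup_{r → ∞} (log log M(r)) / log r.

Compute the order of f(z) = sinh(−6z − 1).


sinh(w) is a linear combination of e^{iw} and e^{−iw} (or e^w, e^{−w} in the hyperbolic case), so |sinh(w)| ≤ e^{|w|}. With w = −6z − 1, |w| ≤ 6|z| + 1 = 6r + 1 on |z| = r, giving M(r) ≤ e^{6r + 1}, so ρ ≤ 1. On a suitable ray (z = it for sin/cos; z = t for sinh/cosh, t real → ∞), |sinh(−6z − 1)| grows like e^{6|t|}/2, so ρ ≥ 1. Hence ρ = 1.
Therefore ρ = 1.

Order ρ = 1.


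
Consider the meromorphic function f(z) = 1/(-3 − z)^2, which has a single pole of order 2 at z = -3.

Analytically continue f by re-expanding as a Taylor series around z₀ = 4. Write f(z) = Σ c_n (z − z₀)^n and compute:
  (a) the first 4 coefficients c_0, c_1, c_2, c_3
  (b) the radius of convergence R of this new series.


Let w = z − z₀, so z = z₀ + w.
Then -3 − z = -3 − (z₀ + w) = (-3 − z₀) − w = -7 − w.
f(z) = 1/(-7 − w)^2 = (1/(-7)^2) · (1 − w/(-7))^{−2}.
By the binomial series (1−u)^{−2} = Σ_{n≥0} C(n+1, 1) u^n for |u|<1, with u = w/(-7):
  c_n = C(n+1, 1) / (-7)^(n+2).
  c_0 = 1/(-7)^2 = 1/49.
  c_1 = 2/(-7)^3 = -2/343.
  c_2 = 3/(-7)^4 = 3/2401.
  c_3 = 4/(-7)^5 = -4/16807.
The series is valid for |w/d| < 1, i.e. |z − z₀| < |d|.
Radius of convergence: R = |-3 − z₀| = |-7| = 7 (distance from z₀ to the singularity z = -3).

c_0 = 1/49, c_1 = -2/343, c_2 = 3/2401, c_3 = -4/16807; R = 7.


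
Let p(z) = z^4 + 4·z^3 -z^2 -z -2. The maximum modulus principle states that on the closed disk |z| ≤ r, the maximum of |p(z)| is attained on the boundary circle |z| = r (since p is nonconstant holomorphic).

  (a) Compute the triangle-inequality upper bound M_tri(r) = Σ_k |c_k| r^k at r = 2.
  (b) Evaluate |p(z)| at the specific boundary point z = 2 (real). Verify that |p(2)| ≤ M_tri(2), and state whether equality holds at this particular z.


Coefficients: c_0 = -2, c_1 = -1, c_2 = -1, c_3 = 4, c_4 = 1. Radius r = 2.
Part (a). Triangle bound: M_tri(r) = Σ_k |c_k| r^k
  = |-2|·2^0 + |-1|·2^1 + |-1|·2^2 + |4|·2^3 + |1|·2^4
  = 2 + 2 + 4 + 32 + 16 = 56.
This bounds M(r) := max_{|z|=r} |p(z)| from above; equality holds iff all terms c_k z^k can be made to align in phase at a single z on |z|=r.
Part (b). At z = 2 (real, on the circle |z| = r):
  p(2) = (-2)·2^0 + (-1)·2^1 + (-1)·2^2 + (4)·2^3 + (1)·2^4 = 40.
  |p(2)| = 40.
Check: |p(2)| = 40 ≤ 56 = M_tri(2). ✓ Equality does not hold at z = 2 (the coefficients have mixed signs, so the terms do not all align in phase there).

M_tri(2) = 56; |p(2)| = 40; equality at z=2: no.


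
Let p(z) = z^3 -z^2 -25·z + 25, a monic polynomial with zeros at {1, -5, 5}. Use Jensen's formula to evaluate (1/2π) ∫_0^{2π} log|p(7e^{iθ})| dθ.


Zeros: -5, 1, 5; r = 7.
Inside |z| < r: -5, 1, 5. Outside (|z| ≥ r): ∅.
p(0) = 25, so log|p(0)| = log(25) = 3.2189.
Apply Jensen: I(r) = log|p(0)| + Σ_k log(r/|z_k|), summed over zeros inside |z| < r.
  log(r/|z_k|) for z_k = 1: log(7/1) = 1.9459
  log(r/|z_k|) for z_k = -5: log(7/5) = 0.3365
  log(r/|z_k|) for z_k = 5: log(7/5) = 0.3365
Sum over inside zeros: 2.6189.
I(r) = log|p(0)| + (inside sum) = 3.2189 + 2.6189 = 5.8377.
Closed form (all zeros inside, monic): I(r) = n·log(r) = 3·log(7) = 5.8377. ✓

I(r) ≈ 5.8377.


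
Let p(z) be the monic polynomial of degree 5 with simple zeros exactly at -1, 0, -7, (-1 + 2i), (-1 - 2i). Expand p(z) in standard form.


The polynomial is p(z) = ∏_{α ∈ S} (z − α), where S = {-1, 0, -7, (-1 + 2i), (-1 - 2i)}.
Expanding the product yields: p(z) = z^5 + 10·z^4 + 28·z^3 + 54·z^2 + 35·z.
Note conjugate pairs combine to real quadratics: (z − (-1+2i))(z − (-1−2i)) = z² + 2z + 5.
The resulting polynomial has degree 5 and real coefficients as required.

p(z) = z^5 + 10·z^4 + 28·z^3 + 54·z^2 + 35·z.


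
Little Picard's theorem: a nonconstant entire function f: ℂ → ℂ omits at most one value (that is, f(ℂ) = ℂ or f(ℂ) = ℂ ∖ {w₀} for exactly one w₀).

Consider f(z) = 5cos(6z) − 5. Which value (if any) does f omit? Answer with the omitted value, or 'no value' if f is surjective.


Little Picard bounds the complement of f(ℂ) to at most one point.
cos is entire and surjective onto ℂ: for every w ∈ ℂ, cos(ζ) = w has a solution ζ ∈ ℂ (e.g., via the complex inverse arccos). With ζ = 6z this gives z = ζ/(6). Then 5·cos(6z) takes every value in 5·ℂ = ℂ, and adding -5 is a bijection of ℂ. So f is surjective and omits no value. (Note: only on the real line is cos bounded by [−1, 1].)

Omitted value: no value.


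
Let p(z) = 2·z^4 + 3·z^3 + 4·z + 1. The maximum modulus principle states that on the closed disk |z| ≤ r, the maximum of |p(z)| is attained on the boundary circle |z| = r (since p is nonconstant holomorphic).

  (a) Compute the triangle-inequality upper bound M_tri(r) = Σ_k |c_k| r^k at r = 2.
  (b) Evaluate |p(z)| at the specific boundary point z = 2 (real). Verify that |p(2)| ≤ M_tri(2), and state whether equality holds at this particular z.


Coefficients: c_0 = 1, c_1 = 4, c_2 = 0, c_3 = 3, c_4 = 2. Radius r = 2.
Part (a). Triangle bound: M_tri(r) = Σ_k |c_k| r^k
  = |1|·2^0 + |4|·2^1 + |0|·2^2 + |3|·2^3 + |2|·2^4
  = 1 + 8 + 0 + 24 + 32 = 65.
This bounds M(r) := max_{|z|=r} |p(z)| from above; equality holds iff all terms c_k z^k can be made to align in phase at a single z on |z|=r.
Part (b). At z = 2 (real, on the circle |z| = r):
  p(2) = (1)·2^0 + (4)·2^1 + (0)·2^2 + (3)·2^3 + (2)·2^4 = 65.
  |p(2)| = 65.
Since all nonzero coefficients share the same sign, |p(2)| = 65 = M_tri(2); the triangle bound is attained at z = 2, so in fact M(r) = 65.

M_tri(2) = 65; |p(2)| = 65; equality at z=2: yes.


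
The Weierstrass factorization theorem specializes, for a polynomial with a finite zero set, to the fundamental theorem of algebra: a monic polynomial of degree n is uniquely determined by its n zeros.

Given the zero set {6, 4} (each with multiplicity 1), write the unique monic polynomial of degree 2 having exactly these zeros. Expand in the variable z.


The polynomial is p(z) = ∏_{α ∈ S} (z − α), where S = {6, 4}.
Expanding the product yields: p(z) = z^2 -10·z + 24.
The resulting polynomial has degree 2 and real coefficients as required.

p(z) = z^2 -10·z + 24.


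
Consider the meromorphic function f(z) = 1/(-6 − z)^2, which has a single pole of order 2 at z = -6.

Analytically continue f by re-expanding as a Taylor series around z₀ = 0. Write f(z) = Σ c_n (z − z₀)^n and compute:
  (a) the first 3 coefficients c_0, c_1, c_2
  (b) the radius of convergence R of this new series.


Let w = z − z₀, so z = z₀ + w.
Then -6 − z = -6 − (z₀ + w) = (-6 − z₀) − w = -6 − w.
f(z) = 1/(-6 − w)^2 = (1/(-6)^2) · (1 − w/(-6))^{−2}.
By the binomial series (1−u)^{−2} = Σ_{n≥0} C(n+1, 1) u^n for |u|<1, with u = w/(-6):
  c_n = C(n+1, 1) / (-6)^(n+2).
  c_0 = 1/(-6)^2 = 1/36.
  c_1 = 2/(-6)^3 = -1/108.
  c_2 = 3/(-6)^4 = 1/432.
The series is valid for |w/d| < 1, i.e. |z − z₀| < |d|.
Radius of convergence: R = |-6 − z₀| = |-6| = 6 (distance from z₀ to the singularity z = -6).

c_0 = 1/36, c_1 = -1/108, c_2 = 1/432; R = 6.


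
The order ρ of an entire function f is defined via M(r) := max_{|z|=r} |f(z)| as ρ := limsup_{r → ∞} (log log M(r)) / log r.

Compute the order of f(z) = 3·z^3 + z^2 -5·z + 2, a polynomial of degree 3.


|f(z)| ≤ Σ|c_k|·r^k = O(r^3) as r → ∞. Polynomial growth is O(e^{r^ε}) for every ε > 0 (since r^3/e^{r^ε} → 0), so ρ ≤ ε for all ε > 0, i.e. ρ = 0. Every nonconstant polynomial has order 0.
Therefore ρ = 0.

Order ρ = 0.


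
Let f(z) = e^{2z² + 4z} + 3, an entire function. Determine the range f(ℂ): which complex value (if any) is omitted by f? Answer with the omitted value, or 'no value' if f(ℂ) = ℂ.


Little Picard bounds the complement of f(ℂ) to at most one point.
The exponent g(z) = 2z² + 4z is a nonconstant polynomial, hence surjective onto ℂ. So e^{g(z)} takes every value in {e^w : w ∈ ℂ} = ℂ ∖ {0}. Adding 3 shifts the range to ℂ ∖ {3}. f omits exactly 3.

Omitted value: 3.


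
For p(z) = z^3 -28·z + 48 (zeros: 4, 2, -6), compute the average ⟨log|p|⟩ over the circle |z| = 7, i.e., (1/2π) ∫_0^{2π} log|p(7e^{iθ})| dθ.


Zeros: -6, 2, 4; r = 7.
Inside |z| < r: -6, 2, 4. Outside (|z| ≥ r): ∅.
p(0) = 48, so log|p(0)| = log(48) = 3.8712.
Apply Jensen: I(r) = log|p(0)| + Σ_k log(r/|z_k|), summed over zeros inside |z| < r.
  log(r/|z_k|) for z_k = 4: log(7/4) = 0.5596
  log(r/|z_k|) for z_k = 2: log(7/2) = 1.2528
  log(r/|z_k|) for z_k = -6: log(7/6) = 0.1542
Sum over inside zeros: 1.9665.
I(r) = log|p(0)| + (inside sum) = 3.8712 + 1.9665 = 5.8377.
Closed form (all zeros inside, monic): I(r) = n·log(r) = 3·log(7) = 5.8377. ✓

I(r) ≈ 5.8377.


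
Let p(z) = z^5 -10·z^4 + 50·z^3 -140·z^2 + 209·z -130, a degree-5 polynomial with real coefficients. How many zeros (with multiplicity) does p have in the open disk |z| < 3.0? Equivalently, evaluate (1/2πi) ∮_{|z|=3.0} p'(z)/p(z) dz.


The zeros of p are: 2, (2 + 3i), (2 - 3i), (2 + 1i), (2 - 1i).
Their magnitudes are: 2, 3.606, 3.606, 2.236, 2.236.
Zeros with |z| < R = 3.0: 2, (2 + 1i), (2 - 1i).
Count = 3.
By the argument principle, (1/2πi) ∮_{|z|=R} p'(z)/p(z) dz equals exactly this count.

Number of zeros inside |z| < 3.0: 3.


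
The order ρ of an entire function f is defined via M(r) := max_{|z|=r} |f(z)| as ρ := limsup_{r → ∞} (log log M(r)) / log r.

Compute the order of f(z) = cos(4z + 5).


cos(w) is a linear combination of e^{iw} and e^{−iw} (or e^w, e^{−w} in the hyperbolic case), so |cos(w)| ≤ e^{|w|}. With w = 4z + 5, |w| ≤ 4|z| + 5 = 4r + 5 on |z| = r, giving M(r) ≤ e^{4r + 5}, so ρ ≤ 1. On a suitable ray (z = it for sin/cos; z = t for sinh/cosh, t real → ∞), |cos(4z + 5)| grows like e^{4|t|}/2, so ρ ≥ 1. Hence ρ = 1.
Therefore ρ = 1.

Order ρ = 1.


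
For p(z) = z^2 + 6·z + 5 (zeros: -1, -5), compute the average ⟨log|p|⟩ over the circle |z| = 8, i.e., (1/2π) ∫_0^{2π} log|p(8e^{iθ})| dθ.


Zeros: -5, -1; r = 8.
Inside |z| < r: -5, -1. Outside (|z| ≥ r): ∅.
p(0) = 5, so log|p(0)| = log(5) = 1.6094.
Apply Jensen: I(r) = log|p(0)| + Σ_k log(r/|z_k|), summed over zeros inside |z| < r.
  log(r/|z_k|) for z_k = -1: log(8/1) = 2.0794
  log(r/|z_k|) for z_k = -5: log(8/5) = 0.4700
Sum over inside zeros: 2.5494.
I(r) = log|p(0)| + (inside sum) = 1.6094 + 2.5494 = 4.1589.
Closed form (all zeros inside, monic): I(r) = n·log(r) = 2·log(8) = 4.1589. ✓

I(r) ≈ 4.1589.


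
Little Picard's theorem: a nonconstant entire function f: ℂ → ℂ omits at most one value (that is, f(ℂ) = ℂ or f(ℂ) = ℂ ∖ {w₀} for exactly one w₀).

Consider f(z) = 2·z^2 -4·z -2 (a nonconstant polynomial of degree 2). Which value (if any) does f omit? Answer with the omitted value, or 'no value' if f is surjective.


Little Picard bounds the complement of f(ℂ) to at most one point.
For every w ∈ ℂ, the equation p(z) − w = 0 is a nonconstant polynomial in z and hence has at least one root by the fundamental theorem of algebra. So p is surjective onto ℂ, omitting no value.

Omitted value: no value.


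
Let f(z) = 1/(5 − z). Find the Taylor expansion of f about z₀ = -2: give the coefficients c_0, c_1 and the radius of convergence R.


Let w = z − z₀, so z = z₀ + w.
Then 5 − z = 5 − (z₀ + w) = (5 − z₀) − w = 7 − w.
f(z) = 1/(7 − w) = (1/(7)) · 1/(1 − w/(7)) = Σ_{n≥0} w^n / (7)^(n+1).
So c_n = 1/(7)^(n+1):
  c_0 = 1/(7)^1 = 1/7.
  c_1 = 1/(7)^2 = 1/49.
The series is valid for |w/d| < 1, i.e. |z − z₀| < |d|.
Radius of convergence: R = |5 − z₀| = |7| = 7 (distance from z₀ to the singularity z = 5).

c_0 = 1/7, c_1 = 1/49; R = 7.


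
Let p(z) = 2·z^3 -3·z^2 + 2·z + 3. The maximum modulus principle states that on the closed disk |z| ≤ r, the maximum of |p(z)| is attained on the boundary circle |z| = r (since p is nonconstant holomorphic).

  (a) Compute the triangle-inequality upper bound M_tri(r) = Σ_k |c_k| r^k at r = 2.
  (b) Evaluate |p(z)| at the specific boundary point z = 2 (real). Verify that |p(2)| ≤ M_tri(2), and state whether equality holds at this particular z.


Coefficients: c_0 = 3, c_1 = 2, c_2 = -3, c_3 = 2. Radius r = 2.
Part (a). Triangle bound: M_tri(r) = Σ_k |c_k| r^k
  = |3|·2^0 + |2|·2^1 + |-3|·2^2 + |2|·2^3
  = 3 + 4 + 12 + 16 = 35.
This bounds M(r) := max_{|z|=r} |p(z)| from above; equality holds iff all terms c_k z^k can be made to align in phase at a single z on |z|=r.
Part (b). At z = 2 (real, on the circle |z| = r):
  p(2) = (3)·2^0 + (2)·2^1 + (-3)·2^2 + (2)·2^3 = 11.
  |p(2)| = 11.
Check: |p(2)| = 11 ≤ 35 = M_tri(2). ✓ Equality does not hold at z = 2 (the coefficients have mixed signs, so the terms do not all align in phase there).

M_tri(2) = 35; |p(2)| = 11; equality at z=2: no.


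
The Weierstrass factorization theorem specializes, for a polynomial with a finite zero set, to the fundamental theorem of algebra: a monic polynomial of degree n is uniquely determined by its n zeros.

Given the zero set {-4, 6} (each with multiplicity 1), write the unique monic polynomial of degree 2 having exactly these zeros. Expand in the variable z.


The polynomial is p(z) = ∏_{α ∈ S} (z − α), where S = {-4, 6}.
Expanding the product yields: p(z) = z^2 -2·z -24.
The resulting polynomial has degree 2 and real coefficients as required.

p(z) = z^2 -2·z -24.


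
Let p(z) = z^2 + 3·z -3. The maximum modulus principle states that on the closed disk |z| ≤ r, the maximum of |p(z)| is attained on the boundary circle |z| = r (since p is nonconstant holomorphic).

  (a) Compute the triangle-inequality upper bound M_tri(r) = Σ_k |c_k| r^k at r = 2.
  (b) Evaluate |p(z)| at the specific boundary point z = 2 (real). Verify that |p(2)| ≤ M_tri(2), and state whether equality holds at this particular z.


Coefficients: c_0 = -3, c_1 = 3, c_2 = 1. Radius r = 2.
Part (a). Triangle bound: M_tri(r) = Σ_k |c_k| r^k
  = |-3|·2^0 + |3|·2^1 + |1|·2^2
  = 3 + 6 + 4 = 13.
This bounds M(r) := max_{|z|=r} |p(z)| from above; equality holds iff all terms c_k z^k can be made to align in phase at a single z on |z|=r.
Part (b). At z = 2 (real, on the circle |z| = r):
  p(2) = (-3)·2^0 + (3)·2^1 + (1)·2^2 = 7.
  |p(2)| = 7.
Check: |p(2)| = 7 ≤ 13 = M_tri(2). ✓ Equality does not hold at z = 2 (the coefficients have mixed signs, so the terms do not all align in phase there).

M_tri(2) = 13; |p(2)| = 7; equality at z=2: no.


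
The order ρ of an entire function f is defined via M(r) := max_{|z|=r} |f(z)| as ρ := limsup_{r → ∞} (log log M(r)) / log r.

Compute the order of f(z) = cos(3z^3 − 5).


Write cos(w) = (e^{iw} ± e^{−iw})/(2 or 2i), so |cos(w)| ≤ e^{|w|}. With w = 3z^3 − 5, |w| ≤ 3r^3 + 5 on |z|=r, giving M(r) ≤ e^{3r^3 + 5} and ρ ≤ 3. For the lower bound, choose z on |z|=r with 3z^3 purely imaginary of modulus 3r^3; then |cos(3z^3 − 5)| grows like e^{3r^3}/2, so ρ ≥ 3. Hence ρ = 3.
Therefore ρ = 3.

Order ρ = 3.


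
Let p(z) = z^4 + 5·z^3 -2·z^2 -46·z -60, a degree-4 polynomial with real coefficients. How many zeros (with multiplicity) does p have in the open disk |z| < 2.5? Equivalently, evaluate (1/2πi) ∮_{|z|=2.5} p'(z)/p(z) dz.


The zeros of p are: (-3 + 1i), (-3 - 1i), -2, 3.
Their magnitudes are: 3.162, 3.162, 2, 3.
Zeros with |z| < R = 2.5: -2.
Count = 1.
By the argument principle, (1/2πi) ∮_{|z|=R} p'(z)/p(z) dz equals exactly this count.

Number of zeros inside |z| < 2.5: 1.


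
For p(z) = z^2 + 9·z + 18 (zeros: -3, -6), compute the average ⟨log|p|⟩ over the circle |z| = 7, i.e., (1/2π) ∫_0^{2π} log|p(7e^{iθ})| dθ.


Zeros: -6, -3; r = 7.
Inside |z| < r: -6, -3. Outside (|z| ≥ r): ∅.
p(0) = 18, so log|p(0)| = log(18) = 2.8904.
Apply Jensen: I(r) = log|p(0)| + Σ_k log(r/|z_k|), summed over zeros inside |z| < r.
  log(r/|z_k|) for z_k = -3: log(7/3) = 0.8473
  log(r/|z_k|) for z_k = -6: log(7/6) = 0.1542
Sum over inside zeros: 1.0014.
I(r) = log|p(0)| + (inside sum) = 2.8904 + 1.0014 = 3.8918.
Closed form (all zeros inside, monic): I(r) = n·log(r) = 2·log(7) = 3.8918. ✓

I(r) ≈ 3.8918.


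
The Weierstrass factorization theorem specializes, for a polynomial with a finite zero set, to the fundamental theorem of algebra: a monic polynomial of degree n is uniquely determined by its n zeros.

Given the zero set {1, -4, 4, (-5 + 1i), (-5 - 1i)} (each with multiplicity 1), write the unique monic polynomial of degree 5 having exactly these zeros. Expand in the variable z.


The polynomial is p(z) = ∏_{α ∈ S} (z − α), where S = {1, -4, 4, (-5 + 1i), (-5 - 1i)}.
Expanding the product yields: p(z) = z^5 + 9·z^4 -170·z^2 -256·z + 416.
Note conjugate pairs combine to real quadratics: (z − (-5+1i))(z − (-5−1i)) = z² + 10z + 26.
The resulting polynomial has degree 5 and real coefficients as required.

p(z) = z^5 + 9·z^4 -170·z^2 -256·z + 416.


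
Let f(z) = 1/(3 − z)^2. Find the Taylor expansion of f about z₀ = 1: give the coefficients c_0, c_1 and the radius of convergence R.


Let w = z − z₀, so z = z₀ + w.
Then 3 − z = 3 − (z₀ + w) = (3 − z₀) − w = 2 − w.
f(z) = 1/(2 − w)^2 = (1/(2)^2) · (1 − w/(2))^{−2}.
By the binomial series (1−u)^{−2} = Σ_{n≥0} C(n+1, 1) u^n for |u|<1, with u = w/(2):
  c_n = C(n+1, 1) / (2)^(n+2).
  c_0 = 1/(2)^2 = 1/4.
  c_1 = 2/(2)^3 = 1/4.
The series is valid for |w/d| < 1, i.e. |z − z₀| < |d|.
Radius of convergence: R = |3 − z₀| = |2| = 2 (distance from z₀ to the singularity z = 3).

c_0 = 1/4, c_1 = 1/4; R = 2.


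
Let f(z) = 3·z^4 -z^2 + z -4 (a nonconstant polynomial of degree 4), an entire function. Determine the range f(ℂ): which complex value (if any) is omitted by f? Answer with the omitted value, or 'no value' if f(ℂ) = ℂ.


Little Picard bounds the complement of f(ℂ) to at most one point.
For every w ∈ ℂ, the equation p(z) − w = 0 is a nonconstant polynomial in z and hence has at least one root by the fundamental theorem of algebra. So p is surjective onto ℂ, omitting no value.

Omitted value: no value.


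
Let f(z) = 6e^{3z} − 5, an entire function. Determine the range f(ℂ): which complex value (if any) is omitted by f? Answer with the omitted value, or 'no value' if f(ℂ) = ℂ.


Little Picard bounds the complement of f(ℂ) to at most one point.
e^{3z} is never zero on ℂ, so 6·e^{3z} takes every value in ℂ ∖ {0}. Adding -5 shifts the range to ℂ ∖ {-5}. Thus f omits exactly the value -5.

Omitted value: -5.


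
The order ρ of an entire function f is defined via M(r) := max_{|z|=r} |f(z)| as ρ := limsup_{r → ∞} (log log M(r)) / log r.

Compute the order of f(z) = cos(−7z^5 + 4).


Write cos(w) = (e^{iw} ± e^{−iw})/(2 or 2i), so |cos(w)| ≤ e^{|w|}. With w = −7z^5 + 4, |w| ≤ 7r^5 + 4 on |z|=r, giving M(r) ≤ e^{7r^5 + 4} and ρ ≤ 5. For the lower bound, choose z on |z|=r with -7z^5 purely imaginary of modulus 7r^5; then |cos(−7z^5 + 4)| grows like e^{7r^5}/2, so ρ ≥ 5. Hence ρ = 5.
Therefore ρ = 5.

Order ρ = 5.


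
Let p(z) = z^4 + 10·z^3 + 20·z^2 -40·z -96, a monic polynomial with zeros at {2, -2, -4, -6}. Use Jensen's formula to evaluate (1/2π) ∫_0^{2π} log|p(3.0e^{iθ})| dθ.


Zeros: -6, -4, -2, 2; r = 3.0.
Inside |z| < r: -2, 2. Outside (|z| ≥ r): -6, -4.
p(0) = -96, so log|p(0)| = log(96) = 4.5643.
Apply Jensen: I(r) = log|p(0)| + Σ_k log(r/|z_k|), summed over zeros inside |z| < r.
  log(r/|z_k|) for z_k = 2: log(3.0/2) = 0.4055
  log(r/|z_k|) for z_k = -2: log(3.0/2) = 0.4055
  Outside zeros (-6, -4) contribute nothing to the Jensen sum.
Sum over inside zeros: 0.8109.
I(r) = log|p(0)| + (inside sum) = 4.5643 + 0.8109 = 5.3753.
Note: since some zeros are outside |z| ≤ r, the simplified n·log(r) form does NOT apply — only the inside zeros contribute.

I(r) ≈ 5.3753.


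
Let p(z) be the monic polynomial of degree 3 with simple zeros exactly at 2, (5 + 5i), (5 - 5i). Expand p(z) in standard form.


The polynomial is p(z) = ∏_{α ∈ S} (z − α), where S = {2, (5 + 5i), (5 - 5i)}.
Expanding the product yields: p(z) = z^3 -12·z^2 + 70·z -100.
Note conjugate pairs combine to real quadratics: (z − (5+5i))(z − (5−5i)) = z² − 10z + 50.
The resulting polynomial has degree 3 and real coefficients as required.

p(z) = z^3 -12·z^2 + 70·z -100.


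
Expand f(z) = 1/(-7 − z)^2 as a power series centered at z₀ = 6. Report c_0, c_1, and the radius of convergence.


Let w = z − z₀, so z = z₀ + w.
Then -7 − z = -7 − (z₀ + w) = (-7 − z₀) − w = -13 − w.
f(z) = 1/(-13 − w)^2 = (1/(-13)^2) · (1 − w/(-13))^{−2}.
By the binomial series (1−u)^{−2} = Σ_{n≥0} C(n+1, 1) u^n for |u|<1, with u = w/(-13):
  c_n = C(n+1, 1) / (-13)^(n+2).
  c_0 = 1/(-13)^2 = 1/169.
  c_1 = 2/(-13)^3 = -2/2197.
The series is valid for |w/d| < 1, i.e. |z − z₀| < |d|.
Radius of convergence: R = |-7 − z₀| = |-13| = 13 (distance from z₀ to the singularity z = -7).

c_0 = 1/169, c_1 = -2/2197; R = 13.


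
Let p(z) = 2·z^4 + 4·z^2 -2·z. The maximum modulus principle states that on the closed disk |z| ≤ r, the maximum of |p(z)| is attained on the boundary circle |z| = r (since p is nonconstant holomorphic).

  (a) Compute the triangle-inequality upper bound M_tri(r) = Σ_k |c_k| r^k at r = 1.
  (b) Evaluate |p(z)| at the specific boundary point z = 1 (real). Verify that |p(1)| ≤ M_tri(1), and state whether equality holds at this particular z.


Coefficients: c_0 = 0, c_1 = -2, c_2 = 4, c_3 = 0, c_4 = 2. Radius r = 1.
Part (a). Triangle bound: M_tri(r) = Σ_k |c_k| r^k
  = |0|·1^0 + |-2|·1^1 + |4|·1^2 + |0|·1^3 + |2|·1^4
  = 0 + 2 + 4 + 0 + 2 = 8.
This bounds M(r) := max_{|z|=r} |p(z)| from above; equality holds iff all terms c_k z^k can be made to align in phase at a single z on |z|=r.
Part (b). At z = 1 (real, on the circle |z| = r):
  p(1) = (0)·1^0 + (-2)·1^1 + (4)·1^2 + (0)·1^3 + (2)·1^4 = 4.
  |p(1)| = 4.
Check: |p(1)| = 4 ≤ 8 = M_tri(1). ✓ Equality does not hold at z = 1 (the coefficients have mixed signs, so the terms do not all align in phase there).

M_tri(1) = 8; |p(1)| = 4; equality at z=1: no.
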